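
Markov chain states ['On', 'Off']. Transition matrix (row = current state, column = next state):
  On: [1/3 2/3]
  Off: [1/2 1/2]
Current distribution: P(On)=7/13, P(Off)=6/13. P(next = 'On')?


P(next=On) = Σᵢ P(now=i)×P(i→On)
= 7/13×1/3 + 6/13×1/2
= 7/39 + 3/13 = 16/39

P = 16/39 ≈ 0.4103


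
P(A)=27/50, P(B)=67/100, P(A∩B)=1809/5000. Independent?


P(A)×P(B) = 1809/5000
P(A∩B) = 1809/5000
Equal ✓ → Independent

Yes, independent


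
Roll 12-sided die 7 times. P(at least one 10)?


P(no 10)^7 = (11/12)^7 = 19487171/35831808
P(≥1) = 1 - 19487171/35831808 = 16344637/35831808

P = 16344637/35831808 ≈ 45.61%


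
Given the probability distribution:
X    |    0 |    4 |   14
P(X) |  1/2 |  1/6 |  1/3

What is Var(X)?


E[X] = 16/3
E[X²] = 68
Var(X) = E[X²] - (E[X])² = 68 - 256/9 = 356/9

Var(X) = 356/9 ≈ 39.5556


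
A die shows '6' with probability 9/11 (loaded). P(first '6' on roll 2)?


Geometric: P(X=2) = (1-p)^(k-1)×p = (2/11)^1×9/11 = 18/121

P(X=2) = 18/121 ≈ 14.88%


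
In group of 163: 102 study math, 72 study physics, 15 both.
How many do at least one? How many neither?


|A∪B| = 102+72-15 = 159
Neither = 163-159 = 4

At least one: 159; Neither: 4


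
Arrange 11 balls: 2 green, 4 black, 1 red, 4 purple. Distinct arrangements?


11!/(2!×4!×1!×4!) = 34650

34650


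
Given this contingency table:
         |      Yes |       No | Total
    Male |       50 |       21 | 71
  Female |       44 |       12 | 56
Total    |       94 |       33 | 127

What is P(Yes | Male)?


P(Yes | Male) = 50/(50+21) = 50/71

P(Yes|Male) = 50/71 ≈ 70.42%


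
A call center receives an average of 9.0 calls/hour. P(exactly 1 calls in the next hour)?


Poisson(λ=9.0): P(X=1) = e^(-λ)×λ^k/k!
= e^(-9.0) × 9.0^1 / 1!
≈ 0.0001234098041 × 9 / 1 ≈ 0.001111

P(X=1) ≈ 0.001111 ≈ 0.11%


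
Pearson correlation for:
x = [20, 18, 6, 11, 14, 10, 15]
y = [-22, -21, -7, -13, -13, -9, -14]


n=7, Σx=94, Σy=-99, Σxy=-1485, Σx²=1402, Σy²=1589
r = (7×(-1485) - 94×(-99))/√((7×1402 - 94²)(7×1589 - (-99)²))
= -1089/√(978×1322) = -1089/√1292916 ≈ -1089/1137.0646 ≈ -0.9577

r ≈ -0.9577


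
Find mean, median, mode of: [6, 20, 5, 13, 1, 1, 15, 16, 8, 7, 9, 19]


Sorted: [1, 1, 5, 6, 7, 8, 9, 13, 15, 16, 19, 20]
Mean = 120/12 = 10
Median = 17/2
Freq: {6: 1, 20: 1, 5: 1, 13: 1, 1: 2, 15: 1, 16: 1, 8: 1, 7: 1, 9: 1, 19: 1}
Mode: [1]

Mean=10, Median=17/2, Mode=1


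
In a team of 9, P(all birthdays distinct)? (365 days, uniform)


P(all different) = Π(365-i)/365 for i=0..8
= (365/365)×(364/365)×...×(357/365)
= 0.905376

P ≈ 0.9054 ≈ 90.54%


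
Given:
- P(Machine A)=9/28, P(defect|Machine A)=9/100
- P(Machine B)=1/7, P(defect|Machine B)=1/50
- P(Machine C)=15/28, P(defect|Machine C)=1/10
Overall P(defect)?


P(B) = Σ P(B|Aᵢ)×P(Aᵢ)
  9/100×9/28 = 81/2800
  1/50×1/7 = 1/350
  1/10×15/28 = 3/56
Sum = 239/2800

P(defect) = 239/2800 ≈ 8.54%


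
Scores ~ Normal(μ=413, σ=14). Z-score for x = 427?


z = (x - μ)/σ = (427 - 413)/14 = 1.0

z = 1.0


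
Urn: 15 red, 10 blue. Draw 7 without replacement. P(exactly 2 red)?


Hypergeometric: C(15,2)×C(10,5)/C(25,7)
= 105×252/480700 = 1323/24035

P(X=2) = 1323/24035 ≈ 5.50%


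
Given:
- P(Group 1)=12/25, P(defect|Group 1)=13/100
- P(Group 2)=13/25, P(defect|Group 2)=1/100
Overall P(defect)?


P(B) = Σ P(B|Aᵢ)×P(Aᵢ)
  13/100×12/25 = 39/625
  1/100×13/25 = 13/2500
Sum = 169/2500

P(defect) = 169/2500 ≈ 6.76%


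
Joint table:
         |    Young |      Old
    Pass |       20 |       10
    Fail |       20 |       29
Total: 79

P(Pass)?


P(Pass) = (20+10)/79 = 30/79

P(Pass) = 30/79 ≈ 37.97%


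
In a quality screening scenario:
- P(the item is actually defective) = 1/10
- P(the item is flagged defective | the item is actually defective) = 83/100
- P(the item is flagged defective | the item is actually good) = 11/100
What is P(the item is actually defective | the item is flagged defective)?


Using Bayes' theorem:
P(A|B) = P(B|A)·P(A) / P(B)

P(the item is flagged defective) = 83/100 × 1/10 + 11/100 × 9/10
= 83/1000 + 99/1000 = 91/500

P(the item is actually defective|the item is flagged defective) = (83/1000) / (91/500) = 83/182

P(the item is actually defective|the item is flagged defective) = 83/182 ≈ 45.60%


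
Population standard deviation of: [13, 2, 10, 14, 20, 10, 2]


Mean = 71/7
  (13-71/7)²=400/49
  (2-71/7)²=3249/49
  (10-71/7)²=1/49
  (14-71/7)²=729/49
  (20-71/7)²=4761/49
  (10-71/7)²=1/49
  (2-71/7)²=3249/49
Σ(x-μ)² = 1770/7
σ² = (1770/7)/7 = 1770/49

σ = √(1770/49) ≈ 6.0102


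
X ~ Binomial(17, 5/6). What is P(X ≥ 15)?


P(X ≥ 15) = Σ P(X=i) for i=15..17
P(X=15) = 518798828125/2115832430592
P(X=16) = 2593994140625/16926659444736
P(X=17) = 762939453125/16926659444736
Sum = 1251220703125/2821109907456

P(X ≥ 15) = 1251220703125/2821109907456 ≈ 44.35%


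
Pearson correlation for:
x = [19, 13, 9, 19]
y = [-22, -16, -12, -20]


n=4, Σx=60, Σy=-70, Σxy=-1114, Σx²=972, Σy²=1284
r = (4×(-1114) - 60×(-70))/√((4×972 - 60²)(4×1284 - (-70)²))
= -256/√(288×236) = -256/√67968 ≈ -256/260.7067 ≈ -0.9819

r ≈ -0.9819


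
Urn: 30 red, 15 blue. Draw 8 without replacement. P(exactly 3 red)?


Hypergeometric: C(30,3)×C(15,5)/C(45,8)
= 4060×3003/215553195 = 5684/100491

P(X=3) = 5684/100491 ≈ 5.66%


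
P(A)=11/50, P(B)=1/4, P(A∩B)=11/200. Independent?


P(A)×P(B) = 11/200
P(A∩B) = 11/200
Equal ✓ → Independent

Yes, independent


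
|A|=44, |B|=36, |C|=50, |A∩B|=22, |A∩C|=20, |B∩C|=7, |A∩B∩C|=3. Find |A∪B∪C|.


|A∪B∪C| = 44+36+50-22-20-7+3 = 84

|A∪B∪C| = 84


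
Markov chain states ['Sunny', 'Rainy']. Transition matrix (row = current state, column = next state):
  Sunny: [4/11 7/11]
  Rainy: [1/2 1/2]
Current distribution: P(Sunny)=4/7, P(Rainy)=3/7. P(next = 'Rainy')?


P(next=Rainy) = Σᵢ P(now=i)×P(i→Rainy)
= 4/7×7/11 + 3/7×1/2
= 4/11 + 3/14 = 89/154

P = 89/154 ≈ 0.5779


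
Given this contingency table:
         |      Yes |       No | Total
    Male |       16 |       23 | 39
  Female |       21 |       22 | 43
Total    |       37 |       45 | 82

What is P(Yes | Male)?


P(Yes | Male) = 16/(16+23) = 16/39

P(Yes|Male) = 16/39 ≈ 41.03%


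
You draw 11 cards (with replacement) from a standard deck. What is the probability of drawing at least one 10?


P(not a 10) = 48/52 = 12/13
P(none in 11 draws) = (12/13)^11 = 743008370688/1792160394037
P(≥1 10) = 1 - 743008370688/1792160394037 = 1049152023349/1792160394037

P = 1049152023349/1792160394037 ≈ 58.54%


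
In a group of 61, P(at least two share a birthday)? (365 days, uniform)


P(all different) = Π(365-i)/365 for i=0..60
= 0.004911
P(match) = 1 - 0.004911 = 0.995089

P ≈ 0.9951 ≈ 99.51%


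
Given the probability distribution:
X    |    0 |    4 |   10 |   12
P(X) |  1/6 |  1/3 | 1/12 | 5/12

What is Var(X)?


E[X] = 43/6
E[X²] = 221/3
Var(X) = E[X²] - (E[X])² = 221/3 - 1849/36 = 803/36

Var(X) = 803/36 ≈ 22.3056


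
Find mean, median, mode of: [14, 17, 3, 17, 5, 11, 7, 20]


Sorted: [3, 5, 7, 11, 14, 17, 17, 20]
Mean = 94/8 = 47/4
Median = 25/2
Freq: {14: 1, 17: 2, 3: 1, 5: 1, 11: 1, 7: 1, 20: 1}
Mode: [17]

Mean=47/4, Median=25/2, Mode=17


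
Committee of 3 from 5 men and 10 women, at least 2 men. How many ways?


Count by #men:
  2M,1W: C(5,2)×C(10,1)=100
  3M,0W: C(5,3)×C(10,0)=10
Total = 110

110


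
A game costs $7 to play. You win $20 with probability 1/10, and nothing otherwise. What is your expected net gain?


E[gain] = (20-7)×1/10 + (-7)×9/10
= 13/10 - 63/10 = -5

Expected net gain = $-5 ≈ $-5.00


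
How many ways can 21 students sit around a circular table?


Circular arrangements of 21 distinct objects: fix one position to break rotational symmetry.
(n-1)! = 20! = 2432902008176640000

2432902008176640000


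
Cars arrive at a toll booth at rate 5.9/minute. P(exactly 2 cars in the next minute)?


Poisson(λ=5.9): P(X=2) = e^(-λ)×λ^k/k!
= e^(-5.9) × 5.9^2 / 2!
≈ 0.002739444819 × 34.81 / 2 ≈ 0.047680

P(X=2) ≈ 0.047680 ≈ 4.77%


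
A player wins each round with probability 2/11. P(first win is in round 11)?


Geometric: P(X=11) = (1-p)^(k-1)×p = (9/11)^10×2/11 = 6973568802/285311670611

P(X=11) = 6973568802/285311670611 ≈ 2.44%


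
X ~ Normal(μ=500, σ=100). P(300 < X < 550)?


z₁=(300-500)/100=-2.0, z₂=(550-500)/100=0.5
P = Φ(0.5) - Φ(-2.0) = 0.691462 - 0.022750 = 0.668712 ≈ 0.6687

P(300 < X < 550) ≈ 0.6687


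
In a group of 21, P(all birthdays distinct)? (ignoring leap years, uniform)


P(all different) = Π(365-i)/365 for i=0..20
= (365/365)×(364/365)×...×(345/365)
= 0.556312

P ≈ 0.5563 ≈ 55.63%


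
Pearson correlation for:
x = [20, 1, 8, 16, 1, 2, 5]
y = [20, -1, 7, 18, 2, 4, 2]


n=7, Σx=53, Σy=52, Σxy=763, Σx²=751, Σy²=798
r = (7×763 - 53×52)/√((7×751 - 53²)(7×798 - 52²))
= 2585/√(2448×2882) = 2585/√7055136 ≈ 2585/2656.1506 ≈ 0.9732

r ≈ 0.9732


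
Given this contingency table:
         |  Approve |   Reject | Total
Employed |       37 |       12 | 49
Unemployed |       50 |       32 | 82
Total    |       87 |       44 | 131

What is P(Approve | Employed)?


P(Approve | Employed) = 37/(37+12) = 37/49

P(Approve|Employed) = 37/49 ≈ 75.51%


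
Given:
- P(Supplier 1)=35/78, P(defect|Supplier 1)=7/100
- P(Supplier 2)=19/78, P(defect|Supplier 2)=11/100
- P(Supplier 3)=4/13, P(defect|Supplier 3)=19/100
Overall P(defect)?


P(B) = Σ P(B|Aᵢ)×P(Aᵢ)
  7/100×35/78 = 49/1560
  11/100×19/78 = 209/7800
  19/100×4/13 = 19/325
Sum = 7/60

P(defect) = 7/60 ≈ 11.67%


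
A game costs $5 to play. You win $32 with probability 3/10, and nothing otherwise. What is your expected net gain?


E[gain] = (32-5)×3/10 + (-5)×7/10
= 81/10 - 7/2 = 23/5

Expected net gain = $23/5 ≈ $4.60


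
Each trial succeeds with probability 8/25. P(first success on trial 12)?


Geometric: P(X=12) = (1-p)^(k-1)×p = (17/25)^11×8/25 = 274175170461064/59604644775390625

P(X=12) = 274175170461064/59604644775390625 ≈ 0.46%


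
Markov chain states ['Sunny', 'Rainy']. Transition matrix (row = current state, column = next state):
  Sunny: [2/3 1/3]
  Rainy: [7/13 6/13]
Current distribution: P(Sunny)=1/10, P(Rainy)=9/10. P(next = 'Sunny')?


P(next=Sunny) = Σᵢ P(now=i)×P(i→Sunny)
= 1/10×2/3 + 9/10×7/13
= 1/15 + 63/130 = 43/78

P = 43/78 ≈ 0.5513


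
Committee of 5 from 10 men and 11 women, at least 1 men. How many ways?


Count by #men:
  1M,4W: C(10,1)×C(11,4)=3300
  2M,3W: C(10,2)×C(11,3)=7425
  3M,2W: C(10,3)×C(11,2)=6600
  4M,1W: C(10,4)×C(11,1)=2310
  5M,0W: C(10,5)×C(11,0)=252
Total = 19887

19887


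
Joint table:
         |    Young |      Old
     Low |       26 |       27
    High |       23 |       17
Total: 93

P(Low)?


P(Low) = (26+27)/93 = 53/93

P(Low) = 53/93 ≈ 56.99%


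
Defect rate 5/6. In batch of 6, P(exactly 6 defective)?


Binomial: P(X=6) = C(6,6)×p^6×(1-p)^0
= 1 × 15625/46656 × 1 = 15625/46656

P(X=6) = 15625/46656 ≈ 33.49%


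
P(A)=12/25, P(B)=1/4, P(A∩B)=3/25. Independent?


P(A)×P(B) = 3/25
P(A∩B) = 3/25
Equal ✓ → Independent

Yes, independent


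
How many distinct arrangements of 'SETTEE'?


Letters: 6, freq: {'S': 1, 'E': 3, 'T': 2}
6!/(1!×3!×2!) = 720/12 = 60

60


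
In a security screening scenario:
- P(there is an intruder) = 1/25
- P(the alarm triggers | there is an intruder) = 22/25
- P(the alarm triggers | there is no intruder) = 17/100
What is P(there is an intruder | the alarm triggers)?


Using Bayes' theorem:
P(A|B) = P(B|A)·P(A) / P(B)

P(the alarm triggers) = 22/25 × 1/25 + 17/100 × 24/25
= 22/625 + 102/625 = 124/625

P(there is an intruder|the alarm triggers) = (22/625) / (124/625) = 11/62

P(there is an intruder|the alarm triggers) = 11/62 ≈ 17.74%


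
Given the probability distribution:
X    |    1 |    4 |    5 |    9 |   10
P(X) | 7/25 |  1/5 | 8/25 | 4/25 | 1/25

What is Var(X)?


E[X] = 113/25
E[X²] = 711/25
Var(X) = E[X²] - (E[X])² = 711/25 - 12769/625 = 5006/625

Var(X) = 5006/625 ≈ 8.0096


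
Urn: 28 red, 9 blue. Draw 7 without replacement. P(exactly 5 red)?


Hypergeometric: C(28,5)×C(9,2)/C(37,7)
= 98280×36/10295472 = 73710/214489

P(X=5) = 73710/214489 ≈ 34.37%


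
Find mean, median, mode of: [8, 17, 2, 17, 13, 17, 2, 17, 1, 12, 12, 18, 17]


Sorted: [1, 2, 2, 8, 12, 12, 13, 17, 17, 17, 17, 17, 18]
Mean = 153/13
Median = 13
Freq: {8: 1, 17: 5, 2: 2, 13: 1, 1: 1, 12: 2, 18: 1}
Mode: [17]

Mean=153/13, Median=13, Mode=17


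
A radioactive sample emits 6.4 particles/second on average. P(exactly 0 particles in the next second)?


Poisson(λ=6.4): P(X=0) = e^(-λ)×λ^k/k!
= e^(-6.4) × 6.4^0 / 0!
≈ 0.001661557273 × 1 / 1 ≈ 0.001662

P(X=0) ≈ 0.001662 ≈ 0.17%


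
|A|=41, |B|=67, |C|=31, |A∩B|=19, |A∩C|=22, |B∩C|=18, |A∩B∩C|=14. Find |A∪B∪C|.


|A∪B∪C| = 41+67+31-19-22-18+14 = 94

|A∪B∪C| = 94


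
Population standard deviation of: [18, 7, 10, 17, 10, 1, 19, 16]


Mean = 98/8 = 49/4
  (18-49/4)²=529/16
  (7-49/4)²=441/16
  (10-49/4)²=81/16
  (17-49/4)²=361/16
  (10-49/4)²=81/16
  (1-49/4)²=2025/16
  (19-49/4)²=729/16
  (16-49/4)²=225/16
Σ(x-μ)² = 559/2
σ² = (559/2)/8 = 559/16

σ = √(559/16) ≈ 5.9108


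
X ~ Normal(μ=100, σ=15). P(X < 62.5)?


z = (62.5-100)/15 = -2.5
P(Z < -2.5) = 0.0062

P(X < 62.5) ≈ 0.0062


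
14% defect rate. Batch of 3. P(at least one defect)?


P(all good) = (43/50)^3 = 79507/125000
P(≥1 defect) = 45493/125000

P = 45493/125000 ≈ 36.39%


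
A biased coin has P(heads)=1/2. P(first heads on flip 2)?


Geometric: P(X=2) = (1-p)^(k-1)×p = (1/2)^1×1/2 = 1/4

P(X=2) = 1/4 ≈ 25.00%


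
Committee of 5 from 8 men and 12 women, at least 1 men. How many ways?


Count by #men:
  1M,4W: C(8,1)×C(12,4)=3960
  2M,3W: C(8,2)×C(12,3)=6160
  3M,2W: C(8,3)×C(12,2)=3696
  4M,1W: C(8,4)×C(12,1)=840
  5M,0W: C(8,5)×C(12,0)=56
Total = 14712

14712


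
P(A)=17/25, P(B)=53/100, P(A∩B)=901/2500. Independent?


P(A)×P(B) = 901/2500
P(A∩B) = 901/2500
Equal ✓ → Independent

Yes, independent


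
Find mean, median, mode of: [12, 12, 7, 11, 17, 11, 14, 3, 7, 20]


Sorted: [3, 7, 7, 11, 11, 12, 12, 14, 17, 20]
Mean = 114/10 = 57/5
Median = 23/2
Freq: {12: 2, 7: 2, 11: 2, 17: 1, 14: 1, 3: 1, 20: 1}
Mode: [7, 11, 12]

Mean=57/5, Median=23/2, Mode=[7, 11, 12]


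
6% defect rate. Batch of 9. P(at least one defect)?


P(all good) = (47/50)^9 = 1119130473102767/1953125000000000
P(≥1 defect) = 833994526897233/1953125000000000

P = 833994526897233/1953125000000000 ≈ 42.70%


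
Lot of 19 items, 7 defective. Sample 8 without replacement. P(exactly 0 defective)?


Hypergeometric: C(7,0)×C(12,8)/C(19,8)
= 1×495/75582 = 55/8398

P(X=0) = 55/8398 ≈ 0.65%


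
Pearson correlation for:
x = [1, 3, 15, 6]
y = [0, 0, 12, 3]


n=4, Σx=25, Σy=15, Σxy=198, Σx²=271, Σy²=153
r = (4×198 - 25×15)/√((4×271 - 25²)(4×153 - 15²))
= 417/√(459×387) = 417/√177633 ≈ 417/421.4653 ≈ 0.9894

r ≈ 0.9894


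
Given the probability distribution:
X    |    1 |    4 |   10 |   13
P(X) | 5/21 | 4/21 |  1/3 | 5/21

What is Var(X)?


E[X] = 52/7
E[X²] = 538/7
Var(X) = E[X²] - (E[X])² = 538/7 - 2704/49 = 1062/49

Var(X) = 1062/49 ≈ 21.6735


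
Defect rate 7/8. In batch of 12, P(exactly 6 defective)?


Binomial: P(X=6) = C(12,6)×p^6×(1-p)^6
= 924 × 117649/262144 × 1/262144 = 27176919/17179869184

P(X=6) = 27176919/17179869184 ≈ 0.16%


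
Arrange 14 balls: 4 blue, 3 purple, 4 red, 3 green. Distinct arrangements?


14!/(4!×3!×4!×3!) = 4204200

4204200


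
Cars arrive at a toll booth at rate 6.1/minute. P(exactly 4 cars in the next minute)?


Poisson(λ=6.1): P(X=4) = e^(-λ)×λ^k/k!
= e^(-6.1) × 6.1^4 / 4!
≈ 0.002242867719 × 1384.5841 / 24 ≈ 0.129393

P(X=4) ≈ 0.129393 ≈ 12.94%


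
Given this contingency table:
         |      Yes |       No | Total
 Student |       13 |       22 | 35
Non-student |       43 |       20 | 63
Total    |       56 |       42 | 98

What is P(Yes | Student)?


P(Yes | Student) = 13/(13+22) = 13/35

P(Yes|Student) = 13/35 ≈ 37.14%


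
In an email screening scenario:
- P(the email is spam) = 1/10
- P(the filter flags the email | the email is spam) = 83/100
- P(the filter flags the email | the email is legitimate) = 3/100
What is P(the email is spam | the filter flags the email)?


Using Bayes' theorem:
P(A|B) = P(B|A)·P(A) / P(B)

P(the filter flags the email) = 83/100 × 1/10 + 3/100 × 9/10
= 83/1000 + 27/1000 = 11/100

P(the email is spam|the filter flags the email) = (83/1000) / (11/100) = 83/110

P(the email is spam|the filter flags the email) = 83/110 ≈ 75.45%


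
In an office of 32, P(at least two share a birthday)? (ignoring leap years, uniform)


P(all different) = Π(365-i)/365 for i=0..31
= 0.246652
P(match) = 1 - 0.246652 = 0.753348

P ≈ 0.7533 ≈ 75.33%


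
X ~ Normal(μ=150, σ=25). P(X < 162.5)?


z = (162.5-150)/25 = 0.5
P(Z < 0.5) = 0.6915

P(X < 162.5) ≈ 0.6915


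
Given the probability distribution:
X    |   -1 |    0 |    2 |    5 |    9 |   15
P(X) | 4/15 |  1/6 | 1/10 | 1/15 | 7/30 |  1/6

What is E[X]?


E[X] = Σ x·P(X=x)
= (-1)×(4/15) + (0)×(1/6) + (2)×(1/10) + (5)×(1/15) + (9)×(7/30) + (15)×(1/6)
= 73/15

E[X] = 73/15


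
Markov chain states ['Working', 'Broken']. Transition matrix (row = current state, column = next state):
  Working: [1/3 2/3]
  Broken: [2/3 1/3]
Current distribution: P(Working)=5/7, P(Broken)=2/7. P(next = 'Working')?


P(next=Working) = Σᵢ P(now=i)×P(i→Working)
= 5/7×1/3 + 2/7×2/3
= 5/21 + 4/21 = 3/7

P = 3/7 ≈ 0.4286


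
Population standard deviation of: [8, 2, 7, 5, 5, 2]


Mean = 29/6
  (8-29/6)²=361/36
  (2-29/6)²=289/36
  (7-29/6)²=169/36
  (5-29/6)²=1/36
  (5-29/6)²=1/36
  (2-29/6)²=289/36
Σ(x-μ)² = 185/6
σ² = (185/6)/6 = 185/36

σ = √(185/36) ≈ 2.2669


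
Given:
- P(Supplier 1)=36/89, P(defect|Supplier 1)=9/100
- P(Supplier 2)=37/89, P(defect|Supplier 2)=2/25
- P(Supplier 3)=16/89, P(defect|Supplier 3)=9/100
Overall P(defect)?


P(B) = Σ P(B|Aᵢ)×P(Aᵢ)
  9/100×36/89 = 81/2225
  2/25×37/89 = 74/2225
  9/100×16/89 = 36/2225
Sum = 191/2225

P(defect) = 191/2225 ≈ 8.58%


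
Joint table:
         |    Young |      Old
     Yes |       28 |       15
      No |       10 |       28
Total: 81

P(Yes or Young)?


P(Yes∨Young) = P(Yes) + P(Young) - P(Yes∧Young)
= (43 + 38 - 28)/81 = 53/81

P = 53/81 ≈ 65.43%


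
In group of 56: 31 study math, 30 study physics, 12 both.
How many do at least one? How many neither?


|A∪B| = 31+30-12 = 49
Neither = 56-49 = 7

At least one: 49; Neither: 7


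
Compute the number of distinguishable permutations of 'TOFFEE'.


Letters: 6, freq: {'T': 1, 'O': 1, 'F': 2, 'E': 2}
6!/(1!×1!×2!×2!) = 720/4 = 180

180


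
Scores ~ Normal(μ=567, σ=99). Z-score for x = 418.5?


z = (x - μ)/σ = (418.5 - 567)/99 = -1.5

z = -1.5


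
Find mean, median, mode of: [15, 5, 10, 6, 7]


Sorted: [5, 6, 7, 10, 15]
Mean = 43/5
Median = 7
Freq: {15: 1, 5: 1, 10: 1, 6: 1, 7: 1}
Mode: No mode

Mean=43/5, Median=7, Mode=No mode


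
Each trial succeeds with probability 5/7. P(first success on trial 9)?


Geometric: P(X=9) = (1-p)^(k-1)×p = (2/7)^8×5/7 = 1280/40353607

P(X=9) = 1280/40353607 ≈ 0.00%


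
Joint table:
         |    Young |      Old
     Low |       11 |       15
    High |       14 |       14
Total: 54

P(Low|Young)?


P(Low|Young) = 11/(11+14) = 11/25

P = 11/25 ≈ 44.00%


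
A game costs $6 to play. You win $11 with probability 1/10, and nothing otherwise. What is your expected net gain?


E[gain] = (11-6)×1/10 + (-6)×9/10
= 1/2 - 27/5 = -49/10

Expected net gain = $-49/10 ≈ $-4.90


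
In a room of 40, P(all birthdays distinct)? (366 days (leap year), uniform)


P(all different) = Π(366-i)/366 for i=0..39
= (366/366)×(365/366)×...×(327/366)
= 0.109455

P ≈ 0.1095 ≈ 10.95%


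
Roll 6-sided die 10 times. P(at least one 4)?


P(no 4)^10 = (5/6)^10 = 9765625/60466176
P(≥1) = 1 - 9765625/60466176 = 50700551/60466176

P = 50700551/60466176 ≈ 83.85%


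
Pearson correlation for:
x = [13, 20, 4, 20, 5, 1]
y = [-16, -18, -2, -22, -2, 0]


n=6, Σx=63, Σy=-60, Σxy=-1026, Σx²=1011, Σy²=1072
r = (6×(-1026) - 63×(-60))/√((6×1011 - 63²)(6×1072 - (-60)²))
= -2376/√(2097×2832) = -2376/√5938704 ≈ -2376/2436.9456 ≈ -0.9750

r ≈ -0.9750


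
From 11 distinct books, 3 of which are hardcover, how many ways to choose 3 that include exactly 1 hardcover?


Choose 1 of the 3 hardcovers and 2 of the other 8 books:
C(3,1)×C(8,2) = 3×28 = 84

84


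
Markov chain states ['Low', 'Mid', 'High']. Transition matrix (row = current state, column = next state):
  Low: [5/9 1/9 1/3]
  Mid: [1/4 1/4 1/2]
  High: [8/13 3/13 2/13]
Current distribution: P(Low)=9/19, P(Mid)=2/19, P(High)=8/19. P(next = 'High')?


P(next=High) = Σᵢ P(now=i)×P(i→High)
= 9/19×1/3 + 2/19×1/2 + 8/19×2/13
= 3/19 + 1/19 + 16/247 = 68/247

P = 68/247 ≈ 0.2753


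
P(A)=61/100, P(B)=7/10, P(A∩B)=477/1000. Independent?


P(A)×P(B) = 427/1000
P(A∩B) = 477/1000
Not equal → NOT independent

No, not independent


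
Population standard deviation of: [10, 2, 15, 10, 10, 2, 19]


Mean = 68/7
  (10-68/7)²=4/49
  (2-68/7)²=2916/49
  (15-68/7)²=1369/49
  (10-68/7)²=4/49
  (10-68/7)²=4/49
  (2-68/7)²=2916/49
  (19-68/7)²=4225/49
Σ(x-μ)² = 1634/7
σ² = (1634/7)/7 = 1634/49

σ = √(1634/49) ≈ 5.7747


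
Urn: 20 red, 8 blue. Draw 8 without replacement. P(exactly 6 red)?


Hypergeometric: C(20,6)×C(8,2)/C(28,8)
= 38760×28/3108105 = 10336/29601

P(X=6) = 10336/29601 ≈ 34.92%


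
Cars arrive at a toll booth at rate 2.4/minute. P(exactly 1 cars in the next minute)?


Poisson(λ=2.4): P(X=1) = e^(-λ)×λ^k/k!
= e^(-2.4) × 2.4^1 / 1!
≈ 0.09071795329 × 2.4 / 1 ≈ 0.217723

P(X=1) ≈ 0.217723 ≈ 21.77%


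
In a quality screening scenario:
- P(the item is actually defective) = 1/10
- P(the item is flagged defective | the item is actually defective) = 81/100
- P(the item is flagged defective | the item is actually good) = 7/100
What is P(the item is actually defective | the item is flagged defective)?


Using Bayes' theorem:
P(A|B) = P(B|A)·P(A) / P(B)

P(the item is flagged defective) = 81/100 × 1/10 + 7/100 × 9/10
= 81/1000 + 63/1000 = 18/125

P(the item is actually defective|the item is flagged defective) = (81/1000) / (18/125) = 9/16

P(the item is actually defective|the item is flagged defective) = 9/16 ≈ 56.25%


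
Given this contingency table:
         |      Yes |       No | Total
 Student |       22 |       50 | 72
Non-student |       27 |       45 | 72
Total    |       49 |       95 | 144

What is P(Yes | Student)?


P(Yes | Student) = 22/(22+50) = 22/72 = 11/36

P(Yes|Student) = 11/36 ≈ 30.56%


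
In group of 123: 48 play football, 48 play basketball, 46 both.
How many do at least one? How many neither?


|A∪B| = 48+48-46 = 50
Neither = 123-50 = 73

At least one: 50; Neither: 73


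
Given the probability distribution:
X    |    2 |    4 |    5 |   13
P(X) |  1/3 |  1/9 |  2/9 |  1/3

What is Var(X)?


E[X] = 59/9
E[X²] = 65
Var(X) = E[X²] - (E[X])² = 65 - 3481/81 = 1784/81

Var(X) = 1784/81 ≈ 22.0247


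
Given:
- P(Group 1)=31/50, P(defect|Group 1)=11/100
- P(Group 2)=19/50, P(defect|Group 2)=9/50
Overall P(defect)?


P(B) = Σ P(B|Aᵢ)×P(Aᵢ)
  11/100×31/50 = 341/5000
  9/50×19/50 = 171/2500
Sum = 683/5000

P(defect) = 683/5000 ≈ 13.66%


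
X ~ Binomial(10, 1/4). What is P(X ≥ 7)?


P(X ≥ 7) = Σ P(X=i) for i=7..10
P(X=7) = 405/131072
P(X=8) = 405/1048576
P(X=9) = 15/524288
P(X=10) = 1/1048576
Sum = 919/262144

P(X ≥ 7) = 919/262144 ≈ 0.35%


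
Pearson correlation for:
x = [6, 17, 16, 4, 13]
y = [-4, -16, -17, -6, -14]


n=5, Σx=56, Σy=-57, Σxy=-774, Σx²=766, Σy²=793
r = (5×(-774) - 56×(-57))/√((5×766 - 56²)(5×793 - (-57)²))
= -678/√(694×716) = -678/√496904 ≈ -678/704.9142 ≈ -0.9618

r ≈ -0.9618


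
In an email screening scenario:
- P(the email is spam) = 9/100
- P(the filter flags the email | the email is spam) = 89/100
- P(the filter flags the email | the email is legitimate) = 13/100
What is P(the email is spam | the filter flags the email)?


Using Bayes' theorem:
P(A|B) = P(B|A)·P(A) / P(B)

P(the filter flags the email) = 89/100 × 9/100 + 13/100 × 91/100
= 801/10000 + 1183/10000 = 124/625

P(the email is spam|the filter flags the email) = (801/10000) / (124/625) = 801/1984

P(the email is spam|the filter flags the email) = 801/1984 ≈ 40.37%


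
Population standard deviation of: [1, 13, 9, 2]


Mean = 25/4
  (1-25/4)²=441/16
  (13-25/4)²=729/16
  (9-25/4)²=121/16
  (2-25/4)²=289/16
Σ(x-μ)² = 395/4
σ² = (395/4)/4 = 395/16

σ = √(395/16) ≈ 4.9687


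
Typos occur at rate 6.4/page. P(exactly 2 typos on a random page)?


Poisson(λ=6.4): P(X=2) = e^(-λ)×λ^k/k!
= e^(-6.4) × 6.4^2 / 2!
≈ 0.001661557273 × 40.96 / 2 ≈ 0.034029

P(X=2) ≈ 0.034029 ≈ 3.40%


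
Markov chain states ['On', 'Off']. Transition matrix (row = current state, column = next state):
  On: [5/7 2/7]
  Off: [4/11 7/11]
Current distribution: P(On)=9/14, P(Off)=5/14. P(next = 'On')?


P(next=On) = Σᵢ P(now=i)×P(i→On)
= 9/14×5/7 + 5/14×4/11
= 45/98 + 10/77 = 635/1078

P = 635/1078 ≈ 0.5891


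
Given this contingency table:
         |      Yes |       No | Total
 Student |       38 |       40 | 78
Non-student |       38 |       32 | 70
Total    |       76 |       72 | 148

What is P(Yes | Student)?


P(Yes | Student) = 38/(38+40) = 38/78 = 19/39

P(Yes|Student) = 19/39 ≈ 48.72%


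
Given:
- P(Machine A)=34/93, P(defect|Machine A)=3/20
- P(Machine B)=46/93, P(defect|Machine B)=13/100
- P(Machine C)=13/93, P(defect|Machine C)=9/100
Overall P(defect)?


P(B) = Σ P(B|Aᵢ)×P(Aᵢ)
  3/20×34/93 = 17/310
  13/100×46/93 = 299/4650
  9/100×13/93 = 39/3100
Sum = 49/372

P(defect) = 49/372 ≈ 13.17%


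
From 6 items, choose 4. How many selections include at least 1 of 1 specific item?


Complement: C(6,4) - C(5,4) = 15 - 5 = 10

10


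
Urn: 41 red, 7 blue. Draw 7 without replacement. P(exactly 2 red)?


Hypergeometric: C(41,2)×C(7,5)/C(48,7)
= 820×21/73629072 = 1435/6135756

P(X=2) = 1435/6135756 ≈ 0.02%


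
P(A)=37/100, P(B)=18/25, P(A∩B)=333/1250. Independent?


P(A)×P(B) = 333/1250
P(A∩B) = 333/1250
Equal ✓ → Independent

Yes, independent


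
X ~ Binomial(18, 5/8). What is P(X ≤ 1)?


P(X ≤ 1) = Σ P(X=i) for i=0..1
P(X=0) = 387420489/18014398509481984
P(X=1) = 5811307335/9007199254740992
Sum = 12010035159/18014398509481984

P(X ≤ 1) = 12010035159/18014398509481984 ≈ 0.00%


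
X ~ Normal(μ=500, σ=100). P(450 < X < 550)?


z₁=(450-500)/100=-0.5, z₂=(550-500)/100=0.5
P = Φ(0.5) - Φ(-0.5) = 0.691462 - 0.308538 = 0.382924 ≈ 0.3829

P(450 < X < 550) ≈ 0.3829


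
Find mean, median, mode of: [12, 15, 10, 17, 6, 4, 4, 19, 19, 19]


Sorted: [4, 4, 6, 10, 12, 15, 17, 19, 19, 19]
Mean = 125/10 = 25/2
Median = 27/2
Freq: {12: 1, 15: 1, 10: 1, 17: 1, 6: 1, 4: 2, 19: 3}
Mode: [19]

Mean=25/2, Median=27/2, Mode=19


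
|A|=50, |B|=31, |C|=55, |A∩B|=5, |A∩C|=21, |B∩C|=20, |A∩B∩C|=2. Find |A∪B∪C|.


|A∪B∪C| = 50+31+55-5-21-20+2 = 92

|A∪B∪C| = 92


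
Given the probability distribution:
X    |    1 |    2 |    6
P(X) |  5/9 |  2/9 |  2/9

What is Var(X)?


E[X] = 7/3
E[X²] = 85/9
Var(X) = E[X²] - (E[X])² = 85/9 - 49/9 = 4

Var(X) = 4 ≈ 4.0000


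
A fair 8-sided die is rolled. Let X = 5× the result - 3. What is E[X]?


E[die] = (1+8)/2 = 9/2
E[X] = 5×9/2 - 3 = 39/2

E[X] = 39/2


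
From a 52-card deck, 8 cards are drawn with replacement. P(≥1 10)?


P(not a 10) = 48/52 = 12/13
P(none in 8 draws) = (12/13)^8 = 429981696/815730721
P(≥1 10) = 1 - 429981696/815730721 = 385749025/815730721

P = 385749025/815730721 ≈ 47.29%


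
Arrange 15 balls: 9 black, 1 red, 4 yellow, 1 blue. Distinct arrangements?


15!/(9!×1!×4!×1!) = 150150

150150


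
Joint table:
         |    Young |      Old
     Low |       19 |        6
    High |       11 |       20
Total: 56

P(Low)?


P(Low) = (19+6)/56 = 25/56

P(Low) = 25/56 ≈ 44.64%


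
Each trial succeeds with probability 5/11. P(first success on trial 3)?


Geometric: P(X=3) = (1-p)^(k-1)×p = (6/11)^2×5/11 = 180/1331

P(X=3) = 180/1331 ≈ 13.52%


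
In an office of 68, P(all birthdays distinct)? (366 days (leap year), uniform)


P(all different) = Π(366-i)/366 for i=0..67
= (366/366)×(365/366)×...×(299/366)
= 0.001299

P ≈ 0.0013 ≈ 0.13%


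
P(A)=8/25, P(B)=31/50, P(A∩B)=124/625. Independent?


P(A)×P(B) = 124/625
P(A∩B) = 124/625
Equal ✓ → Independent

Yes, independent


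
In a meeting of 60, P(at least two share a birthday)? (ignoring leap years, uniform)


P(all different) = Π(365-i)/365 for i=0..59
= 0.005877
P(match) = 1 - 0.005877 = 0.994123

P ≈ 0.9941 ≈ 99.41%


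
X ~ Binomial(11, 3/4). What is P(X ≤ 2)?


P(X ≤ 2) = Σ P(X=i) for i=0..2
P(X=0) = 1/4194304
P(X=1) = 33/4194304
P(X=2) = 495/4194304
Sum = 529/4194304

P(X ≤ 2) = 529/4194304 ≈ 0.01%


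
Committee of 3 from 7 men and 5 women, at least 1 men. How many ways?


Count by #men:
  1M,2W: C(7,1)×C(5,2)=70
  2M,1W: C(7,2)×C(5,1)=105
  3M,0W: C(7,3)×C(5,0)=35
Total = 210

210


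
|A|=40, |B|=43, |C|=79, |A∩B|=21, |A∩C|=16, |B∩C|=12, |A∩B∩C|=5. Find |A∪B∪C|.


|A∪B∪C| = 40+43+79-21-16-12+5 = 118

|A∪B∪C| = 118


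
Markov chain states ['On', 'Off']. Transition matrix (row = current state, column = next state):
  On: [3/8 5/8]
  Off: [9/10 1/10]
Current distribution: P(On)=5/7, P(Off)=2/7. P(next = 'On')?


P(next=On) = Σᵢ P(now=i)×P(i→On)
= 5/7×3/8 + 2/7×9/10
= 15/56 + 9/35 = 21/40

P = 21/40 ≈ 0.5250


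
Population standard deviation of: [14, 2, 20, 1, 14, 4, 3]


Mean = 58/7
  (14-58/7)²=1600/49
  (2-58/7)²=1936/49
  (20-58/7)²=6724/49
  (1-58/7)²=2601/49
  (14-58/7)²=1600/49
  (4-58/7)²=900/49
  (3-58/7)²=1369/49
Σ(x-μ)² = 2390/7
σ² = (2390/7)/7 = 2390/49

σ = √(2390/49) ≈ 6.9839


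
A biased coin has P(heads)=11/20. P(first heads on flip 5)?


Geometric: P(X=5) = (1-p)^(k-1)×p = (9/20)^4×11/20 = 72171/3200000

P(X=5) = 72171/3200000 ≈ 2.26%


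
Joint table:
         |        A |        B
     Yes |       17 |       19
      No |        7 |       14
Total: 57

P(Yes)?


P(Yes) = (17+19)/57 = 36/57 = 12/19

P(Yes) = 12/19 ≈ 63.16%


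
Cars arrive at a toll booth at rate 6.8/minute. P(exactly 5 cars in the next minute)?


Poisson(λ=6.8): P(X=5) = e^(-λ)×λ^k/k!
= e^(-6.8) × 6.8^5 / 5!
≈ 0.001113775148 × 14539.33568 / 120 ≈ 0.134946

P(X=5) ≈ 0.134946 ≈ 13.49%


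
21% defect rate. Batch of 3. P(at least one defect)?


P(all good) = (79/100)^3 = 493039/1000000
P(≥1 defect) = 506961/1000000

P = 506961/1000000 ≈ 50.70%


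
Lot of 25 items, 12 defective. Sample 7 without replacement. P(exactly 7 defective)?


Hypergeometric: C(12,7)×C(13,0)/C(25,7)
= 792×1/480700 = 18/10925

P(X=7) = 18/10925 ≈ 0.16%


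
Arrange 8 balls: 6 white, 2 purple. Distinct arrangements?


8!/(6!×2!) = 28

28


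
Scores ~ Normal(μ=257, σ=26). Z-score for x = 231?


z = (x - μ)/σ = (231 - 257)/26 = -1.0

z = -1.0


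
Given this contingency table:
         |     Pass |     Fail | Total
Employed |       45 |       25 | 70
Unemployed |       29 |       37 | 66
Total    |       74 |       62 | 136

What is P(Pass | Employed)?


P(Pass | Employed) = 45/(45+25) = 45/70 = 9/14

P(Pass|Employed) = 9/14 ≈ 64.29%


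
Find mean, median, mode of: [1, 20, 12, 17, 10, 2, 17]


Sorted: [1, 2, 10, 12, 17, 17, 20]
Mean = 79/7
Median = 12
Freq: {1: 1, 20: 1, 12: 1, 17: 2, 10: 1, 2: 1}
Mode: [17]

Mean=79/7, Median=12, Mode=17


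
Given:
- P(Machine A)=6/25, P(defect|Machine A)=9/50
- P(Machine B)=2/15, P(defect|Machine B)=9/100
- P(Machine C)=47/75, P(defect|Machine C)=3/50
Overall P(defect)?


P(B) = Σ P(B|Aᵢ)×P(Aᵢ)
  9/50×6/25 = 27/625
  9/100×2/15 = 3/250
  3/50×47/75 = 47/1250
Sum = 58/625

P(defect) = 58/625 ≈ 9.28%


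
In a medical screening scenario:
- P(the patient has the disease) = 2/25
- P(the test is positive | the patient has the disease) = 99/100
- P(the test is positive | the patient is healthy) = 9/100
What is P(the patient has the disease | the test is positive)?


Using Bayes' theorem:
P(A|B) = P(B|A)·P(A) / P(B)

P(the test is positive) = 99/100 × 2/25 + 9/100 × 23/25
= 99/1250 + 207/2500 = 81/500

P(the patient has the disease|the test is positive) = (99/1250) / (81/500) = 22/45

P(the patient has the disease|the test is positive) = 22/45 ≈ 48.89%


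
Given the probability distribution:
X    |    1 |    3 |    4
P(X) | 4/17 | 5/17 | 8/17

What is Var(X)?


E[X] = 3
E[X²] = 177/17
Var(X) = E[X²] - (E[X])² = 177/17 - 9 = 24/17

Var(X) = 24/17 ≈ 1.4118


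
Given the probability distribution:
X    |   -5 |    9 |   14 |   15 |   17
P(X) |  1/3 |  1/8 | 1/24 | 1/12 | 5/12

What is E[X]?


E[X] = Σ x·P(X=x)
= (-5)×(1/3) + (9)×(1/8) + (14)×(1/24) + (15)×(1/12) + (17)×(5/12)
= 67/8

E[X] = 67/8


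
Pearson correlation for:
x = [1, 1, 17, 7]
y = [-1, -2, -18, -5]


n=4, Σx=26, Σy=-26, Σxy=-344, Σx²=340, Σy²=354
r = (4×(-344) - 26×(-26))/√((4×340 - 26²)(4×354 - (-26)²))
= -700/√(684×740) = -700/√506160 ≈ -700/711.4492 ≈ -0.9839

r ≈ -0.9839


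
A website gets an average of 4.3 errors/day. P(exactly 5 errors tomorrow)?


Poisson(λ=4.3): P(X=5) = e^(-λ)×λ^k/k!
= e^(-4.3) × 4.3^5 / 5!
≈ 0.01356855901 × 1470.08443 / 120 ≈ 0.166224

P(X=5) ≈ 0.166224 ≈ 16.62%


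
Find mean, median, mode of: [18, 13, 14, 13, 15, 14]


Sorted: [13, 13, 14, 14, 15, 18]
Mean = 87/6 = 29/2
Median = 14
Freq: {18: 1, 13: 2, 14: 2, 15: 1}
Mode: [13, 14]

Mean=29/2, Median=14, Mode=[13, 14]


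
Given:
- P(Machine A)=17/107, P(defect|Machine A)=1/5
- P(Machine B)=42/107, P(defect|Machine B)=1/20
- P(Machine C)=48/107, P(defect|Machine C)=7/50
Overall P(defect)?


P(B) = Σ P(B|Aᵢ)×P(Aᵢ)
  1/5×17/107 = 17/535
  1/20×42/107 = 21/1070
  7/50×48/107 = 168/2675
Sum = 611/5350

P(defect) = 611/5350 ≈ 11.42%


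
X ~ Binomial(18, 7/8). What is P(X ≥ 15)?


P(X ≥ 15) = Σ P(X=i) for i=15..18
P(X=15) = 242125637007093/1125899906842624
P(X=16) = 5084638377148953/18014398509481984
P(X=17) = 2093674625884863/9007199254740992
P(X=18) = 1628413597910449/18014398509481984
Sum = 1846801427367827/2251799813685248

P(X ≥ 15) = 1846801427367827/2251799813685248 ≈ 82.01%


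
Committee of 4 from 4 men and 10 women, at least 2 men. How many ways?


Count by #men:
  2M,2W: C(4,2)×C(10,2)=270
  3M,1W: C(4,3)×C(10,1)=40
  4M,0W: C(4,4)×C(10,0)=1
Total = 311

311


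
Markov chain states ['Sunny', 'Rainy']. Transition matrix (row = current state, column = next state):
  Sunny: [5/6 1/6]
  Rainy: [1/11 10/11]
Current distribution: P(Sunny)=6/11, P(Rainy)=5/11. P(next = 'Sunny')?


P(next=Sunny) = Σᵢ P(now=i)×P(i→Sunny)
= 6/11×5/6 + 5/11×1/11
= 5/11 + 5/121 = 60/121

P = 60/121 ≈ 0.4959


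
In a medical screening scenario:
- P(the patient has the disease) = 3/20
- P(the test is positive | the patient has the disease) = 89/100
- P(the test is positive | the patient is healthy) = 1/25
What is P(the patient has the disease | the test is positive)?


Using Bayes' theorem:
P(A|B) = P(B|A)·P(A) / P(B)

P(the test is positive) = 89/100 × 3/20 + 1/25 × 17/20
= 267/2000 + 17/500 = 67/400

P(the patient has the disease|the test is positive) = (267/2000) / (67/400) = 267/335

P(the patient has the disease|the test is positive) = 267/335 ≈ 79.70%


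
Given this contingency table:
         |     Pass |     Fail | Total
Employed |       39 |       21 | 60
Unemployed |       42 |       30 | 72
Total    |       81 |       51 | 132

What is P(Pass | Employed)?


P(Pass | Employed) = 39/(39+21) = 39/60 = 13/20

P(Pass|Employed) = 13/20 ≈ 65.00%


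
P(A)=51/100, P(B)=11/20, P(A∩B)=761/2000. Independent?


P(A)×P(B) = 561/2000
P(A∩B) = 761/2000
Not equal → NOT independent

No, not independent


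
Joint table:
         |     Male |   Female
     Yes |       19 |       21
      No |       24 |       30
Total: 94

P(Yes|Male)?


P(Yes|Male) = 19/(19+24) = 19/43

P = 19/43 ≈ 44.19%


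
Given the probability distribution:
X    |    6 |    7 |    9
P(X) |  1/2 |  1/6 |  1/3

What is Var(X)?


E[X] = 43/6
E[X²] = 319/6
Var(X) = E[X²] - (E[X])² = 319/6 - 1849/36 = 65/36

Var(X) = 65/36 ≈ 1.8056


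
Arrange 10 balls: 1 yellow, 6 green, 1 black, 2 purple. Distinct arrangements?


10!/(1!×6!×1!×2!) = 2520

2520


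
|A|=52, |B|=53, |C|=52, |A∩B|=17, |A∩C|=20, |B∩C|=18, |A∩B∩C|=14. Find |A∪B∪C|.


|A∪B∪C| = 52+53+52-17-20-18+14 = 116

|A∪B∪C| = 116


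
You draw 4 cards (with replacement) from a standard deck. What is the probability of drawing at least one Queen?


P(not a Queen) = 48/52 = 12/13
P(none in 4 draws) = (12/13)^4 = 20736/28561
P(≥1 Queen) = 1 - 20736/28561 = 7825/28561

P = 7825/28561 ≈ 27.40%


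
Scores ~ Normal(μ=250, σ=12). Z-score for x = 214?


z = (x - μ)/σ = (214 - 250)/12 = -3.0

z = -3.0


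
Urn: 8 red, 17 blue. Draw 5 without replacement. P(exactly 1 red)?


Hypergeometric: C(8,1)×C(17,4)/C(25,5)
= 8×2380/53130 = 272/759

P(X=1) = 272/759 ≈ 35.84%


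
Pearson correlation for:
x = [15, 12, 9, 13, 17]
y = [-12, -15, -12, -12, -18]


n=5, Σx=66, Σy=-69, Σxy=-930, Σx²=908, Σy²=981
r = (5×(-930) - 66×(-69))/√((5×908 - 66²)(5×981 - (-69)²))
= -96/√(184×144) = -96/√26496 ≈ -96/162.7759 ≈ -0.5898

r ≈ -0.5898


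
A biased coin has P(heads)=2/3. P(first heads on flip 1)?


Geometric: P(X=1) = (1-p)^(k-1)×p = (1/3)^0×2/3 = 2/3

P(X=1) = 2/3 ≈ 66.67%


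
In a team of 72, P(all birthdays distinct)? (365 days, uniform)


P(all different) = Π(365-i)/365 for i=0..71
= (365/365)×(364/365)×...×(294/365)
= 0.000547

P ≈ 0.0005 ≈ 0.05%


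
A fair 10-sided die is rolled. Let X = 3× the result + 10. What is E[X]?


E[die] = (1+10)/2 = 11/2
E[X] = 3×11/2 + 10 = 53/2

E[X] = 53/2


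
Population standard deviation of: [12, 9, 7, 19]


Mean = 47/4
  (12-47/4)²=1/16
  (9-47/4)²=121/16
  (7-47/4)²=361/16
  (19-47/4)²=841/16
Σ(x-μ)² = 331/4
σ² = (331/4)/4 = 331/16

σ = √(331/16) ≈ 4.5484


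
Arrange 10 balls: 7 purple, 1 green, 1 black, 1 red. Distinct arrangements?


10!/(7!×1!×1!×1!) = 720

720


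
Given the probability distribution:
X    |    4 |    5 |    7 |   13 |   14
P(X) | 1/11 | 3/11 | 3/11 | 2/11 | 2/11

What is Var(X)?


E[X] = 94/11
E[X²] = 88
Var(X) = E[X²] - (E[X])² = 88 - 8836/121 = 1812/121

Var(X) = 1812/121 ≈ 14.9752


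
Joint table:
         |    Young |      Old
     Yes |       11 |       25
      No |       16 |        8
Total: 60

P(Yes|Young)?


P(Yes|Young) = 11/(11+16) = 11/27

P = 11/27 ≈ 40.74%


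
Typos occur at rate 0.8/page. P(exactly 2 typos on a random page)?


Poisson(λ=0.8): P(X=2) = e^(-λ)×λ^k/k!
= e^(-0.8) × 0.8^2 / 2!
≈ 0.4493289641 × 0.64 / 2 ≈ 0.143785

P(X=2) ≈ 0.143785 ≈ 14.38%
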